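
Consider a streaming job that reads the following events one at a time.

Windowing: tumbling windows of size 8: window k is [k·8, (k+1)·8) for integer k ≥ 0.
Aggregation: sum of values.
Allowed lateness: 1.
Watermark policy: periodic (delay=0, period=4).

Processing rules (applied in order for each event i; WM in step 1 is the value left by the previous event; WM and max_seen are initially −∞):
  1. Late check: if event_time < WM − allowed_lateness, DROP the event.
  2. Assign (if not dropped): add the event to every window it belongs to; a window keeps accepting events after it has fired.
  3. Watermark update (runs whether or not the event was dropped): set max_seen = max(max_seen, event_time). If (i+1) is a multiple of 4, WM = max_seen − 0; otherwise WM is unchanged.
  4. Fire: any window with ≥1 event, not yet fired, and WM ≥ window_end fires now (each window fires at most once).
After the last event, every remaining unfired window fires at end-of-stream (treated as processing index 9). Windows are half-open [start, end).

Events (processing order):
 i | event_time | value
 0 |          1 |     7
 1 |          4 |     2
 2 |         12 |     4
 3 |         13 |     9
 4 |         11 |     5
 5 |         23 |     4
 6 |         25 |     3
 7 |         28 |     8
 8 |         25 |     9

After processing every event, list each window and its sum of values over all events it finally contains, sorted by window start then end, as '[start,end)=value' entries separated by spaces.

i=0 t=1 v=7: → [0,8); WM=−∞
i=1 t=4 v=2: → [0,8); WM=−∞
i=2 t=12 v=4: → [8,16); WM=−∞
i=3 t=13 v=9: → [8,16); WM=13; [0,8) fires=9
i=4 t=11 v=5: DROP (t<13-1); WM=13
i=5 t=23 v=4: → [16,24); WM=13
i=6 t=25 v=3: → [24,32); WM=13
i=7 t=28 v=8: → [24,32); WM=28; [8,16) fires=13 [16,24) fires=4
i=8 t=25 v=9: DROP (t<28-1); WM=28

[0,8)=9 [8,16)=13 [16,24)=4 [24,32)=11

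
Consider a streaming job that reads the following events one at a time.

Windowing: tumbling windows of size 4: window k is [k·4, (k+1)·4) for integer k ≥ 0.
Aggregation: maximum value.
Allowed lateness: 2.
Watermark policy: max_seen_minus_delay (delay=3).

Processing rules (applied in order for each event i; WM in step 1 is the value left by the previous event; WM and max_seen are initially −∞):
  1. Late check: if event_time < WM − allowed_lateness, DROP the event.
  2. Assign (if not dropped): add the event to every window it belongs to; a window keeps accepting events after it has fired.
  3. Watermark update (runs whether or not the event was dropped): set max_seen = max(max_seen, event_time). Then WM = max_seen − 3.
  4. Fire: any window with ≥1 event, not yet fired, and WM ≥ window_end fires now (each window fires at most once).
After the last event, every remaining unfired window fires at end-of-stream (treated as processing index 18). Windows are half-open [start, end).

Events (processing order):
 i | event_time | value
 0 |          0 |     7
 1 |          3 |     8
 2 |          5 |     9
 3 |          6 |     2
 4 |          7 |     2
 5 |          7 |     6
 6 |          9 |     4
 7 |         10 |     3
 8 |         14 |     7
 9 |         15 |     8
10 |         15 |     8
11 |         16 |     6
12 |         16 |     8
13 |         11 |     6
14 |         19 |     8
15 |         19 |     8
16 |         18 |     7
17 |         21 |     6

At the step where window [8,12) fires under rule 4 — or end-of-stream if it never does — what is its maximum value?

i=0 t=0 v=7: → [0,4); WM=-3
i=1 t=3 v=8: → [0,4); WM=0
i=2 t=5 v=9: → [4,8); WM=2
i=3 t=6 v=2: → [4,8); WM=3
i=4 t=7 v=2: → [4,8); WM=4; [0,4) fires=8
i=5 t=7 v=6: → [4,8); WM=4
i=6 t=9 v=4: → [8,12); WM=6
i=7 t=10 v=3: → [8,12); WM=7
i=8 t=14 v=7: → [12,16); WM=11; [4,8) fires=9
i=9 t=15 v=8: → [12,16); WM=12; [8,12) fires=4
i=10 t=15 v=8: → [12,16); WM=12
i=11 t=16 v=6: → [16,20); WM=13
i=12 t=16 v=8: → [16,20); WM=13
i=13 t=11 v=6: → [8,12); WM=13
i=14 t=19 v=8: → [16,20); WM=16; [12,16) fires=8
i=15 t=19 v=8: → [16,20); WM=16
i=16 t=18 v=7: → [16,20); WM=16
i=17 t=21 v=6: → [20,24); WM=18

4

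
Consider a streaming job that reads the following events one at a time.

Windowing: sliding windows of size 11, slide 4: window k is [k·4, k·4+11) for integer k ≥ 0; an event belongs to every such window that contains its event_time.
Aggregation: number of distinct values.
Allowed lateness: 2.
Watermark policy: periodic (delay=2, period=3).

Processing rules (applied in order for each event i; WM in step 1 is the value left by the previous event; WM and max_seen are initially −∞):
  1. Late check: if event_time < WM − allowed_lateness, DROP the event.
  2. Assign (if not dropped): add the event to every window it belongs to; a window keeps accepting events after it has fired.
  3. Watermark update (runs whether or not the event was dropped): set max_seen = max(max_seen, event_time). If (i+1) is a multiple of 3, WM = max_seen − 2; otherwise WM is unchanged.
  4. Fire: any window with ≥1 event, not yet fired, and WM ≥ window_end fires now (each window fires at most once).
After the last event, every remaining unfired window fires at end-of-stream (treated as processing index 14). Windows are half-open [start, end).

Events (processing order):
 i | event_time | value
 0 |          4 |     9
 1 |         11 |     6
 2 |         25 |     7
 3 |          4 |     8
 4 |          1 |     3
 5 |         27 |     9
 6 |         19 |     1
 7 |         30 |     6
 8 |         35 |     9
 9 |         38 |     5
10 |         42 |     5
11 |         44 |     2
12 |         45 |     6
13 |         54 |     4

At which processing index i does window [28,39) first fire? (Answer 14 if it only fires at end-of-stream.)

i=0 t=4 v=9: → [4,15),[0,11); WM=−∞
i=1 t=11 v=6: → [8,19),[4,15); WM=−∞
i=2 t=25 v=7: → [24,35),[20,31),[16,27); WM=23; [0,11) fires=1 [4,15) fires=2 [8,19) fires=1
i=3 t=4 v=8: DROP (t<23-2); WM=23
i=4 t=1 v=3: DROP (t<23-2); WM=23
i=5 t=27 v=9: → [24,35),[20,31); WM=25
i=6 t=19 v=1: DROP (t<25-2); WM=25
i=7 t=30 v=6: → [28,39),[24,35),[20,31); WM=25
i=8 t=35 v=9: → [32,43),[28,39); WM=33; [16,27) fires=1 [20,31) fires=3
i=9 t=38 v=5: → [36,47),[32,43),[28,39); WM=33
i=10 t=42 v=5: → [40,51),[36,47),[32,43); WM=33
i=11 t=44 v=2: → [44,55),[40,51),[36,47); WM=42; [24,35) fires=3 [28,39) fires=3
i=12 t=45 v=6: → [44,55),[40,51),[36,47); WM=42
i=13 t=54 v=4: → [52,63),[48,59),[44,55); WM=42

11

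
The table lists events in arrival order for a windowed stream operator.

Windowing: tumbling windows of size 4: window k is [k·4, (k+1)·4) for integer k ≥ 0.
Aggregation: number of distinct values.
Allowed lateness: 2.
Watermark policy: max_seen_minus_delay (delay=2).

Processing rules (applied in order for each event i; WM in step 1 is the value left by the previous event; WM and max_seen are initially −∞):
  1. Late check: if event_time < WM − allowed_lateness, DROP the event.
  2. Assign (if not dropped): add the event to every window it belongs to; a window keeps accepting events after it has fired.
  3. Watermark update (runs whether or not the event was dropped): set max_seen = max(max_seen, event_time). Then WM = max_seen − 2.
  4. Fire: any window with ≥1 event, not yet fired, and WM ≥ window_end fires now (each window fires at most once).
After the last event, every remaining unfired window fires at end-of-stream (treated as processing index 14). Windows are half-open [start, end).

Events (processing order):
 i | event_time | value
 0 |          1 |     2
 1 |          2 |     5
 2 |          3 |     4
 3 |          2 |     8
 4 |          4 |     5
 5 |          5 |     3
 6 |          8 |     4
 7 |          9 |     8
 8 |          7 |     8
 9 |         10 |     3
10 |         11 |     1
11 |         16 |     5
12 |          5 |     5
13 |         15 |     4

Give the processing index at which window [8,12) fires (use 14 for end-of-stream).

i=0 t=1 v=2: → [0,4); WM=-1
i=1 t=2 v=5: → [0,4); WM=0
i=2 t=3 v=4: → [0,4); WM=1
i=3 t=2 v=8: → [0,4); WM=1
i=4 t=4 v=5: → [4,8); WM=2
i=5 t=5 v=3: → [4,8); WM=3
i=6 t=8 v=4: → [8,12); WM=6; [0,4) fires=4
i=7 t=9 v=8: → [8,12); WM=7
i=8 t=7 v=8: → [4,8); WM=7
i=9 t=10 v=3: → [8,12); WM=8; [4,8) fires=3
i=10 t=11 v=1: → [8,12); WM=9
i=11 t=16 v=5: → [16,20); WM=14; [8,12) fires=4
i=12 t=5 v=5: DROP (t<14-2); WM=14
i=13 t=15 v=4: → [12,16); WM=14

11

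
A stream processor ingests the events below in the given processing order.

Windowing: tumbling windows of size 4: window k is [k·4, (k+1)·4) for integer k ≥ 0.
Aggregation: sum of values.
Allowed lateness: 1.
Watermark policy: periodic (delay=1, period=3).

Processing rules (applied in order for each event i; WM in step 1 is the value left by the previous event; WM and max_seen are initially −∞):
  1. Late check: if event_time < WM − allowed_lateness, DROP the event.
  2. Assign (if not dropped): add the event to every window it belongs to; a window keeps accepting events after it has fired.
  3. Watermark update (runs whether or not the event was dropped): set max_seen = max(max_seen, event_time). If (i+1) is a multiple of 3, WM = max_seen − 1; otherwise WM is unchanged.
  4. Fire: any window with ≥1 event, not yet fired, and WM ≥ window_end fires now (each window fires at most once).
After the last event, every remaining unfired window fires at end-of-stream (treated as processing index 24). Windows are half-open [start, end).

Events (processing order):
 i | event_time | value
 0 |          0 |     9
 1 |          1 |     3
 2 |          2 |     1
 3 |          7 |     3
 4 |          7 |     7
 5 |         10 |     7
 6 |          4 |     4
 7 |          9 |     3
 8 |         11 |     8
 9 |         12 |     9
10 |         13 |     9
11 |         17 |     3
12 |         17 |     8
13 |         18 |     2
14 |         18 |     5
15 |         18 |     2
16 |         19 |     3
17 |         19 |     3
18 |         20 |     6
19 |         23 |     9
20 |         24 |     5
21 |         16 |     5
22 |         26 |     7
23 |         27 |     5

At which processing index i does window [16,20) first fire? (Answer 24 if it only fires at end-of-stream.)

20

i=0 t=0 v=9: → [0,4); WM=−∞
i=1 t=1 v=3: → [0,4); WM=−∞
i=2 t=2 v=1: → [0,4); WM=1
i=3 t=7 v=3: → [4,8); WM=1
i=4 t=7 v=7: → [4,8); WM=1
i=5 t=10 v=7: → [8,12); WM=9; [0,4) fires=13 [4,8) fires=10
i=6 t=4 v=4: DROP (t<9-1); WM=9
i=7 t=9 v=3: → [8,12); WM=9
i=8 t=11 v=8: → [8,12); WM=10
i=9 t=12 v=9: → [12,16); WM=10
i=10 t=13 v=9: → [12,16); WM=10
i=11 t=17 v=3: → [16,20); WM=16; [8,12) fires=18 [12,16) fires=18
i=12 t=17 v=8: → [16,20); WM=16
i=13 t=18 v=2: → [16,20); WM=16
i=14 t=18 v=5: → [16,20); WM=17
i=15 t=18 v=2: → [16,20); WM=17
i=16 t=19 v=3: → [16,20); WM=17
i=17 t=19 v=3: → [16,20); WM=18
i=18 t=20 v=6: → [20,24); WM=18
i=19 t=23 v=9: → [20,24); WM=18
i=20 t=24 v=5: → [24,28); WM=23; [16,20) fires=26
i=21 t=16 v=5: DROP (t<23-1); WM=23
i=22 t=26 v=7: → [24,28); WM=23
i=23 t=27 v=5: → [24,28); WM=26; [20,24) fires=15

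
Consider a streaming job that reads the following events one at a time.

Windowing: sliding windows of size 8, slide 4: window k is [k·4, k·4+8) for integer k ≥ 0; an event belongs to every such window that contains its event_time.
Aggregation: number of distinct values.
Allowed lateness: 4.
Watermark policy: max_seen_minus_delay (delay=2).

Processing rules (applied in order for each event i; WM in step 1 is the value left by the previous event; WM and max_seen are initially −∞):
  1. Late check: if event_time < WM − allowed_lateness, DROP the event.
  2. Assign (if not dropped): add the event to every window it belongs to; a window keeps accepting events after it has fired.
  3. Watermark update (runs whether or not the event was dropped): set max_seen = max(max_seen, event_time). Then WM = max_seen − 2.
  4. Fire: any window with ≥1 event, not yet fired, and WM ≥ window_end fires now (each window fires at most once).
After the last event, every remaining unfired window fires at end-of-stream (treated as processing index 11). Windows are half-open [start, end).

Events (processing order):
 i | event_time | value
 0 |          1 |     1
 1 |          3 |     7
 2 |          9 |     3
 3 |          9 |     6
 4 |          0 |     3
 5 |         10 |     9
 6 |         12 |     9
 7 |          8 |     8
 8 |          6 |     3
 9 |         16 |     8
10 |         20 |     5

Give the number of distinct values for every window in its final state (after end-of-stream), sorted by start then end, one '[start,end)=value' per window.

i=0 t=1 v=1: → [0,8); WM=-1
i=1 t=3 v=7: → [0,8); WM=1
i=2 t=9 v=3: → [8,16),[4,12); WM=7
i=3 t=9 v=6: → [8,16),[4,12); WM=7
i=4 t=0 v=3: DROP (t<7-4); WM=7
i=5 t=10 v=9: → [8,16),[4,12); WM=8; [0,8) fires=2
i=6 t=12 v=9: → [12,20),[8,16); WM=10
i=7 t=8 v=8: → [8,16),[4,12); WM=10
i=8 t=6 v=3: → [4,12),[0,8); WM=10
i=9 t=16 v=8: → [16,24),[12,20); WM=14; [4,12) fires=4
i=10 t=20 v=5: → [20,28),[16,24); WM=18; [8,16) fires=4

[0,8)=3 [4,12)=4 [8,16)=4 [12,20)=2 [16,24)=2 [20,28)=1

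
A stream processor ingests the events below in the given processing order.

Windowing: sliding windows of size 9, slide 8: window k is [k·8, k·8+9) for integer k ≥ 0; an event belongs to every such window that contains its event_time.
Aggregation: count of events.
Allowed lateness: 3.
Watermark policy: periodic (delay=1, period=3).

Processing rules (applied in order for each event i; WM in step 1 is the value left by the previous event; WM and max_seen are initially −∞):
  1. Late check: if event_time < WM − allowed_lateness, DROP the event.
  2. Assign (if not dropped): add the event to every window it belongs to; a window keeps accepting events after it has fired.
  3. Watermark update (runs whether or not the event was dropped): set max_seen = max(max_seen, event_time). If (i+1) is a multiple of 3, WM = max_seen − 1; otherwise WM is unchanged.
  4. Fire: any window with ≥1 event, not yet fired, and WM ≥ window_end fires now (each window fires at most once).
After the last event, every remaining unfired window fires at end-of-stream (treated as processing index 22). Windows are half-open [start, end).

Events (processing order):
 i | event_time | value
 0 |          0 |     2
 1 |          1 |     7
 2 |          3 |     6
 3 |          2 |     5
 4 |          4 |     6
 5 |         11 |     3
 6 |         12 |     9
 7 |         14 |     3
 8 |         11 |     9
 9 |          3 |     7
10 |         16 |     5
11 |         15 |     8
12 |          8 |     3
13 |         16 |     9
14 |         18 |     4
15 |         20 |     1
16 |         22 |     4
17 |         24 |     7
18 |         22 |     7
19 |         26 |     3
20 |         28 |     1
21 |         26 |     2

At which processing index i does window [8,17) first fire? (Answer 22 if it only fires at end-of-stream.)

14

i=0 t=0 v=2: → [0,9); WM=−∞
i=1 t=1 v=7: → [0,9); WM=−∞
i=2 t=3 v=6: → [0,9); WM=2
i=3 t=2 v=5: → [0,9); WM=2
i=4 t=4 v=6: → [0,9); WM=2
i=5 t=11 v=3: → [8,17); WM=10; [0,9) fires=5
i=6 t=12 v=9: → [8,17); WM=10
i=7 t=14 v=3: → [8,17); WM=10
i=8 t=11 v=9: → [8,17); WM=13
i=9 t=3 v=7: DROP (t<13-3); WM=13
i=10 t=16 v=5: → [16,25),[8,17); WM=13
i=11 t=15 v=8: → [8,17); WM=15
i=12 t=8 v=3: DROP (t<15-3); WM=15
i=13 t=16 v=9: → [16,25),[8,17); WM=15
i=14 t=18 v=4: → [16,25); WM=17; [8,17) fires=7
i=15 t=20 v=1: → [16,25); WM=17
i=16 t=22 v=4: → [16,25); WM=17
i=17 t=24 v=7: → [24,33),[16,25); WM=23
i=18 t=22 v=7: → [16,25); WM=23
i=19 t=26 v=3: → [24,33); WM=23
i=20 t=28 v=1: → [24,33); WM=27; [16,25) fires=7
i=21 t=26 v=2: → [24,33); WM=27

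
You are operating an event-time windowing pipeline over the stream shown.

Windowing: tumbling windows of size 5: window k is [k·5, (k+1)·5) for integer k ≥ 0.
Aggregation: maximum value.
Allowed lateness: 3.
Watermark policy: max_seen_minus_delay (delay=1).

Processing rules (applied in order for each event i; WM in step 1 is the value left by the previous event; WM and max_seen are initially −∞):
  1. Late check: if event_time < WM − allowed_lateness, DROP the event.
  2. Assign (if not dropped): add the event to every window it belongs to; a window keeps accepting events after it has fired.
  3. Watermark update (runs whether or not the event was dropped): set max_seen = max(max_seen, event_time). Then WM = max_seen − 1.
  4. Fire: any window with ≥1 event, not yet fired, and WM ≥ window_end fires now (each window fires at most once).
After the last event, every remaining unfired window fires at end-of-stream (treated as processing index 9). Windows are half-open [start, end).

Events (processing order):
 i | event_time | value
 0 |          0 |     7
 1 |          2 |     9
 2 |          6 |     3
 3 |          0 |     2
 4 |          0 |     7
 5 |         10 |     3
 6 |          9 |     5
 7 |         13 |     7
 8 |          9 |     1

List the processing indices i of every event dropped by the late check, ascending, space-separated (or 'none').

i=0 t=0 v=7: → [0,5); WM=-1
i=1 t=2 v=9: → [0,5); WM=1
i=2 t=6 v=3: → [5,10); WM=5; [0,5) fires=9
i=3 t=0 v=2: DROP (t<5-3); WM=5
i=4 t=0 v=7: DROP (t<5-3); WM=5
i=5 t=10 v=3: → [10,15); WM=9
i=6 t=9 v=5: → [5,10); WM=9
i=7 t=13 v=7: → [10,15); WM=12; [5,10) fires=5
i=8 t=9 v=1: → [5,10); WM=12

3 4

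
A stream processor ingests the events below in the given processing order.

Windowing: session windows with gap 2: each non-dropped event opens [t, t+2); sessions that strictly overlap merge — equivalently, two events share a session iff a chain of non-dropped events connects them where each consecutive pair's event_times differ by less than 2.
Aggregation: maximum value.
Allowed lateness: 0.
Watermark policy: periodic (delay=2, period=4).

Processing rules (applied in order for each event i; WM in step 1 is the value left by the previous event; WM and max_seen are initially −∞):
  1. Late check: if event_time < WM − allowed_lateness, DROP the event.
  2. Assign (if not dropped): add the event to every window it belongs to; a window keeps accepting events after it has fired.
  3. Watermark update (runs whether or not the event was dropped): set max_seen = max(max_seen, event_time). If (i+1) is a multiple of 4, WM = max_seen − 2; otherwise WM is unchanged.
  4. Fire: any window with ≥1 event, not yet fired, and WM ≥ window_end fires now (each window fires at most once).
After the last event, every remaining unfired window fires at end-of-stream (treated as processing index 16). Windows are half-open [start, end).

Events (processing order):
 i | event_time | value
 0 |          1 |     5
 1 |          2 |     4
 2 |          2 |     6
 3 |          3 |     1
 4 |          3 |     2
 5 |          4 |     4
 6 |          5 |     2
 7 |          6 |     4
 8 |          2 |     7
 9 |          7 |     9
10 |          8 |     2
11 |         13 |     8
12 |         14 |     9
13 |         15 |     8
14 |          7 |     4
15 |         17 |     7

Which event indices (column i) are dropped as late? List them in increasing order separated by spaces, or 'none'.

8 14

i=0 t=1 v=5: → [1,3); WM=−∞
i=1 t=2 v=4: → [1,4); WM=−∞
i=2 t=2 v=6: → [1,4); WM=−∞
i=3 t=3 v=1: → [1,5); WM=1
i=4 t=3 v=2: → [1,5); WM=1
i=5 t=4 v=4: → [1,6); WM=1
i=6 t=5 v=2: → [1,7); WM=1
i=7 t=6 v=4: → [1,8); WM=4
i=8 t=2 v=7: DROP (t<4-0); WM=4
i=9 t=7 v=9: → [1,9); WM=4
i=10 t=8 v=2: → [1,10); WM=4
i=11 t=13 v=8: → [13,15); WM=11
i=12 t=14 v=9: → [13,16); WM=11
i=13 t=15 v=8: → [13,17); WM=11
i=14 t=7 v=4: DROP (t<11-0); WM=11
i=15 t=17 v=7: → [17,19); WM=15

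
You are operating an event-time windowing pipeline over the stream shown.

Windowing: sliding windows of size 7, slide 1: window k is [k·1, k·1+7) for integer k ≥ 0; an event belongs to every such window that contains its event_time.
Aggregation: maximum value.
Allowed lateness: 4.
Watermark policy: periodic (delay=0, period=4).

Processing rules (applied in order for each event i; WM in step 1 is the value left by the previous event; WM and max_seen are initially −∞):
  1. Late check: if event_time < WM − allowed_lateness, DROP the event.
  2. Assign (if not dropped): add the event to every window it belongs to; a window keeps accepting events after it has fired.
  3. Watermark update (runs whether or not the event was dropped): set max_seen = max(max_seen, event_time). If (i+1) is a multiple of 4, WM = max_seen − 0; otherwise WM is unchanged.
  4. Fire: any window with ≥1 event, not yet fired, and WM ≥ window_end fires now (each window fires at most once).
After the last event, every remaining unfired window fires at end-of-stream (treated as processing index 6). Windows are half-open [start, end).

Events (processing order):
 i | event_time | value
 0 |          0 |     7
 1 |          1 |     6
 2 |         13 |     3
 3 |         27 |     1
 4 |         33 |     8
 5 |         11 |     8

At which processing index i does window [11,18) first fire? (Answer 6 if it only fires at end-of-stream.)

i=0 t=0 v=7: → [0,7); WM=−∞
i=1 t=1 v=6: → [1,8),[0,7); WM=−∞
i=2 t=13 v=3: → [13,20),[12,19),[11,18),[10,17),[9,16),[8,15),[7,14); WM=−∞
i=3 t=27 v=1: → [27,34),[26,33),[25,32),[24,31),[23,30),[22,29),[21,28); WM=27; [0,7) fires=7 [1,8) fires=6 [7,14) fires=3 [8,15) fires=3 [9,16) fires=3 [10,17) fires=3 [11,18) fires=3 [12,19) fires=3 [13,20) fires=3
i=4 t=33 v=8: → [33,40),[32,39),[31,38),[30,37),[29,36),[28,35),[27,34); WM=27
i=5 t=11 v=8: DROP (t<27-4); WM=27

3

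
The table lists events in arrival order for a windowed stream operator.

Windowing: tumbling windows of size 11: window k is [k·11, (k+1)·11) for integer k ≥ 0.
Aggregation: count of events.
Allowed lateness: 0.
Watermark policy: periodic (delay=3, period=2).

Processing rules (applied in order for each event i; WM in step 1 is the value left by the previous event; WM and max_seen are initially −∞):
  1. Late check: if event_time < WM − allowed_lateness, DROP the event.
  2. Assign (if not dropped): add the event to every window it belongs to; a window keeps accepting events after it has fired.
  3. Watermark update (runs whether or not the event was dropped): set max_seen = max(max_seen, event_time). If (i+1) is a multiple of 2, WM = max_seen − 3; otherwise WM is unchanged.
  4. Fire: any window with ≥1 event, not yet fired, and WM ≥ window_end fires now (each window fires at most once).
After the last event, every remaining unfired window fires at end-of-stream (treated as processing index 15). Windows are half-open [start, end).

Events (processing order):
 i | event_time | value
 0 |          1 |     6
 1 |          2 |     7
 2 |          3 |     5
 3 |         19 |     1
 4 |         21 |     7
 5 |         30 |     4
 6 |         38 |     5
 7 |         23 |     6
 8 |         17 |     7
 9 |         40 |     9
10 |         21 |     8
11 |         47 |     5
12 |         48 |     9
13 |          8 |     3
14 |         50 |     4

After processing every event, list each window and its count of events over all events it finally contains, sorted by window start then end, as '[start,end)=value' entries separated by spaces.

[0,11)=3 [11,22)=2 [22,33)=1 [33,44)=2 [44,55)=3

i=0 t=1 v=6: → [0,11); WM=−∞
i=1 t=2 v=7: → [0,11); WM=-1
i=2 t=3 v=5: → [0,11); WM=-1
i=3 t=19 v=1: → [11,22); WM=16; [0,11) fires=3
i=4 t=21 v=7: → [11,22); WM=16
i=5 t=30 v=4: → [22,33); WM=27; [11,22) fires=2
i=6 t=38 v=5: → [33,44); WM=27
i=7 t=23 v=6: DROP (t<27-0); WM=35; [22,33) fires=1
i=8 t=17 v=7: DROP (t<35-0); WM=35
i=9 t=40 v=9: → [33,44); WM=37
i=10 t=21 v=8: DROP (t<37-0); WM=37
i=11 t=47 v=5: → [44,55); WM=44; [33,44) fires=2
i=12 t=48 v=9: → [44,55); WM=44
i=13 t=8 v=3: DROP (t<44-0); WM=45
i=14 t=50 v=4: → [44,55); WM=45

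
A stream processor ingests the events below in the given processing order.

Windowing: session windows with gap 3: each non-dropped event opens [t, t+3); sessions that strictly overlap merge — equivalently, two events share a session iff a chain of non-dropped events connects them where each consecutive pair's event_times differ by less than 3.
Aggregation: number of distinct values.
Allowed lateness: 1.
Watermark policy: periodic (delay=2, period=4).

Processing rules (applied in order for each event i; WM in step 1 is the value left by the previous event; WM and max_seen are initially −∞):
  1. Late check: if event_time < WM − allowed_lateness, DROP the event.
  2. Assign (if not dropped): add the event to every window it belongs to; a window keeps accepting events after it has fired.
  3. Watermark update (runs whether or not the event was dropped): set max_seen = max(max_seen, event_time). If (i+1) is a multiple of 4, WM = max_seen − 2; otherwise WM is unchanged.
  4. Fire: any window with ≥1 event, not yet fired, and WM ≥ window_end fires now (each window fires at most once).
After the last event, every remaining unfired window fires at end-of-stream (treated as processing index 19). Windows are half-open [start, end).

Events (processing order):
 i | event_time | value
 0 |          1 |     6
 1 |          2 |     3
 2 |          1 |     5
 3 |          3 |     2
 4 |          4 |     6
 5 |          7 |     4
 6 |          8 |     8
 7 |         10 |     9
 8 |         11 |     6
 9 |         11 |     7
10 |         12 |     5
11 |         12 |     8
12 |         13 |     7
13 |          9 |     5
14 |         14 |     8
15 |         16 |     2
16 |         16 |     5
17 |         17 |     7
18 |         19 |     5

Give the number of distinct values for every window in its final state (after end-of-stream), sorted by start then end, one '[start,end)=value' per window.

[1,7)=4 [7,22)=7

i=0 t=1 v=6: → [1,4); WM=−∞
i=1 t=2 v=3: → [1,5); WM=−∞
i=2 t=1 v=5: → [1,5); WM=−∞
i=3 t=3 v=2: → [1,6); WM=1
i=4 t=4 v=6: → [1,7); WM=1
i=5 t=7 v=4: → [7,10); WM=1
i=6 t=8 v=8: → [7,11); WM=1
i=7 t=10 v=9: → [7,13); WM=8
i=8 t=11 v=6: → [7,14); WM=8
i=9 t=11 v=7: → [7,14); WM=8
i=10 t=12 v=5: → [7,15); WM=8
i=11 t=12 v=8: → [7,15); WM=10
i=12 t=13 v=7: → [7,16); WM=10
i=13 t=9 v=5: → [7,16); WM=10
i=14 t=14 v=8: → [7,17); WM=10
i=15 t=16 v=2: → [7,19); WM=14
i=16 t=16 v=5: → [7,19); WM=14
i=17 t=17 v=7: → [7,20); WM=14
i=18 t=19 v=5: → [7,22); WM=14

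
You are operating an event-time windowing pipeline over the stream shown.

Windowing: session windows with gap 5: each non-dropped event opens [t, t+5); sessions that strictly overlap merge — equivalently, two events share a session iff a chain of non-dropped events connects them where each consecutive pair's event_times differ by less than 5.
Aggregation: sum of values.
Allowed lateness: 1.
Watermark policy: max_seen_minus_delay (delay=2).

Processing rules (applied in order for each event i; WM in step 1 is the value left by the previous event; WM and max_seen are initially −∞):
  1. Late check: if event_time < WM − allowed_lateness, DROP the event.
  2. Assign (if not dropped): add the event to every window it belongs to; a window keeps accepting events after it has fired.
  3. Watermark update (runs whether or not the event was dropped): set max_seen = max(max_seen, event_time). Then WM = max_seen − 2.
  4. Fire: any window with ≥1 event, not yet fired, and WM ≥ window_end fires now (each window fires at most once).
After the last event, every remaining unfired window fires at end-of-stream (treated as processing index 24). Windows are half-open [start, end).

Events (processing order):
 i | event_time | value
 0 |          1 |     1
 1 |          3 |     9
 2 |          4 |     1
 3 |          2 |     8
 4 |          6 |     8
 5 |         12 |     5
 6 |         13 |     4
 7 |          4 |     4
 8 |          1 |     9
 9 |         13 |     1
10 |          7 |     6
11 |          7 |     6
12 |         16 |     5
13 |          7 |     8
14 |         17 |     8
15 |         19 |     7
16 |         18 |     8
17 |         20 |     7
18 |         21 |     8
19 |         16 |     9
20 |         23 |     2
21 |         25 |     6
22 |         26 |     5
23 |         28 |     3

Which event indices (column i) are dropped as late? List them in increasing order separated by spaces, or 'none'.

i=0 t=1 v=1: → [1,6); WM=-1
i=1 t=3 v=9: → [1,8); WM=1
i=2 t=4 v=1: → [1,9); WM=2
i=3 t=2 v=8: → [1,9); WM=2
i=4 t=6 v=8: → [1,11); WM=4
i=5 t=12 v=5: → [12,17); WM=10
i=6 t=13 v=4: → [12,18); WM=11
i=7 t=4 v=4: DROP (t<11-1); WM=11
i=8 t=1 v=9: DROP (t<11-1); WM=11
i=9 t=13 v=1: → [12,18); WM=11
i=10 t=7 v=6: DROP (t<11-1); WM=11
i=11 t=7 v=6: DROP (t<11-1); WM=11
i=12 t=16 v=5: → [12,21); WM=14
i=13 t=7 v=8: DROP (t<14-1); WM=14
i=14 t=17 v=8: → [12,22); WM=15
i=15 t=19 v=7: → [12,24); WM=17
i=16 t=18 v=8: → [12,24); WM=17
i=17 t=20 v=7: → [12,25); WM=18
i=18 t=21 v=8: → [12,26); WM=19
i=19 t=16 v=9: DROP (t<19-1); WM=19
i=20 t=23 v=2: → [12,28); WM=21
i=21 t=25 v=6: → [12,30); WM=23
i=22 t=26 v=5: → [12,31); WM=24
i=23 t=28 v=3: → [12,33); WM=26

7 8 10 11 13 19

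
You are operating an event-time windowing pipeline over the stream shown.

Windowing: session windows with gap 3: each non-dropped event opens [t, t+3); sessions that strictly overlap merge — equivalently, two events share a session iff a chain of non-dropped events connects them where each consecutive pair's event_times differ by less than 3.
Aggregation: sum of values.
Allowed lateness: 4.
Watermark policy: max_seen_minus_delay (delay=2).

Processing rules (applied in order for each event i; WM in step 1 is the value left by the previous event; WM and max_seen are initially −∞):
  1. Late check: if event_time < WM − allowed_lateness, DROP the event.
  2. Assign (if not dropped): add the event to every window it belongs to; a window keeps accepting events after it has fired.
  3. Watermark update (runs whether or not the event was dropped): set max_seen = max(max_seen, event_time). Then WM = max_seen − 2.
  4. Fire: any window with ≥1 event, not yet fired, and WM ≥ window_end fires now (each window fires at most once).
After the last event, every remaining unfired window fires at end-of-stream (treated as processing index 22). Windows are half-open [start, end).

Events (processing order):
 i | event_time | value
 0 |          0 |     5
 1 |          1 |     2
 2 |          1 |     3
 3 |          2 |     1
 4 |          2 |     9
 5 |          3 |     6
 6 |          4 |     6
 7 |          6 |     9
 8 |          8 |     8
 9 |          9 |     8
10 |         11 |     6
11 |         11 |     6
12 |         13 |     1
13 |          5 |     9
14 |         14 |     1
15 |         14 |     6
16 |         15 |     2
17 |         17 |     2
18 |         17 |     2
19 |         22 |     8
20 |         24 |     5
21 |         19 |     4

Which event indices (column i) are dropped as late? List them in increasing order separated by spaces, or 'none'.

i=0 t=0 v=5: → [0,3); WM=-2
i=1 t=1 v=2: → [0,4); WM=-1
i=2 t=1 v=3: → [0,4); WM=-1
i=3 t=2 v=1: → [0,5); WM=0
i=4 t=2 v=9: → [0,5); WM=0
i=5 t=3 v=6: → [0,6); WM=1
i=6 t=4 v=6: → [0,7); WM=2
i=7 t=6 v=9: → [0,9); WM=4
i=8 t=8 v=8: → [0,11); WM=6
i=9 t=9 v=8: → [0,12); WM=7
i=10 t=11 v=6: → [0,14); WM=9
i=11 t=11 v=6: → [0,14); WM=9
i=12 t=13 v=1: → [0,16); WM=11
i=13 t=5 v=9: DROP (t<11-4); WM=11
i=14 t=14 v=1: → [0,17); WM=12
i=15 t=14 v=6: → [0,17); WM=12
i=16 t=15 v=2: → [0,18); WM=13
i=17 t=17 v=2: → [0,20); WM=15
i=18 t=17 v=2: → [0,20); WM=15
i=19 t=22 v=8: → [22,25); WM=20
i=20 t=24 v=5: → [22,27); WM=22
i=21 t=19 v=4: → [0,22); WM=22

13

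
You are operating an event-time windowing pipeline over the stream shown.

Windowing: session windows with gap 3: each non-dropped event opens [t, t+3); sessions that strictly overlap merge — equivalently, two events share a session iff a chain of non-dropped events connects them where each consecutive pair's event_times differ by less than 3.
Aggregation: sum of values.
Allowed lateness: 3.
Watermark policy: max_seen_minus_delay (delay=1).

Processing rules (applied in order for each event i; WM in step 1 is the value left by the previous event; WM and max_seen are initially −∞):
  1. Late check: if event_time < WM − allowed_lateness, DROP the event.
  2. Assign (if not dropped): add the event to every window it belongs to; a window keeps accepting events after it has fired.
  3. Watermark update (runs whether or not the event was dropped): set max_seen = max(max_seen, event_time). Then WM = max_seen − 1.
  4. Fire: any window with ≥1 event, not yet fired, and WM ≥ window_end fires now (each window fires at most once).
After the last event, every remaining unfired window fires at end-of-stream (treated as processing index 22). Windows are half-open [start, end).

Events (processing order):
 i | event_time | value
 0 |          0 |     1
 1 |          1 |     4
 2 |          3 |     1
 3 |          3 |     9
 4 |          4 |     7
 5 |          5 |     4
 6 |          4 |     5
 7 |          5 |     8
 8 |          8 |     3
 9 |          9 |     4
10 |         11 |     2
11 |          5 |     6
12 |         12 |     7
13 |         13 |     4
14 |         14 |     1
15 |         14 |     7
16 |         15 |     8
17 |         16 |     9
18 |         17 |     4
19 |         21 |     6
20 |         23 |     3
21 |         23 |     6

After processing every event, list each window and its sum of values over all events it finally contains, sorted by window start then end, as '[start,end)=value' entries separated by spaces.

i=0 t=0 v=1: → [0,3); WM=-1
i=1 t=1 v=4: → [0,4); WM=0
i=2 t=3 v=1: → [0,6); WM=2
i=3 t=3 v=9: → [0,6); WM=2
i=4 t=4 v=7: → [0,7); WM=3
i=5 t=5 v=4: → [0,8); WM=4
i=6 t=4 v=5: → [0,8); WM=4
i=7 t=5 v=8: → [0,8); WM=4
i=8 t=8 v=3: → [8,11); WM=7
i=9 t=9 v=4: → [8,12); WM=8
i=10 t=11 v=2: → [8,14); WM=10
i=11 t=5 v=6: DROP (t<10-3); WM=10
i=12 t=12 v=7: → [8,15); WM=11
i=13 t=13 v=4: → [8,16); WM=12
i=14 t=14 v=1: → [8,17); WM=13
i=15 t=14 v=7: → [8,17); WM=13
i=16 t=15 v=8: → [8,18); WM=14
i=17 t=16 v=9: → [8,19); WM=15
i=18 t=17 v=4: → [8,20); WM=16
i=19 t=21 v=6: → [21,24); WM=20
i=20 t=23 v=3: → [21,26); WM=22
i=21 t=23 v=6: → [21,26); WM=22

[0,8)=39 [8,20)=49 [21,26)=15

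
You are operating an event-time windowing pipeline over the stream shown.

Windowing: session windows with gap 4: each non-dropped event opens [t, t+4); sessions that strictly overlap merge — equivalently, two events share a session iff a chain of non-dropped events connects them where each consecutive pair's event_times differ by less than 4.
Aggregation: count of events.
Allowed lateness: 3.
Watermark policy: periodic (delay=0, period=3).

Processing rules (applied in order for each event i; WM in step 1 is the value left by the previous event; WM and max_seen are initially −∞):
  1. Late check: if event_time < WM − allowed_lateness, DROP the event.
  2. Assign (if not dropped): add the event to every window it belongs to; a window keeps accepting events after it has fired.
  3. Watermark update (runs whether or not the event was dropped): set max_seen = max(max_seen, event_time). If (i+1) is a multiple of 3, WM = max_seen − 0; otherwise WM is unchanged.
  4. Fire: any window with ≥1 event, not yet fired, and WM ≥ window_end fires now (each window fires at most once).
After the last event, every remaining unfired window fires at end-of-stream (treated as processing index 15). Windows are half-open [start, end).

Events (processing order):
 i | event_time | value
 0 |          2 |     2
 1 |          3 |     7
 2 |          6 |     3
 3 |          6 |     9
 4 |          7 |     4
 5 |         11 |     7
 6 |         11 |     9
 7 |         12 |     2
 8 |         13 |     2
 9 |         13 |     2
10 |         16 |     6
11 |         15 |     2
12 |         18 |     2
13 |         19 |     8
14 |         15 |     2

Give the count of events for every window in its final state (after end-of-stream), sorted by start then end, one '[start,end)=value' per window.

[2,11)=5 [11,23)=10

i=0 t=2 v=2: → [2,6); WM=−∞
i=1 t=3 v=7: → [2,7); WM=−∞
i=2 t=6 v=3: → [2,10); WM=6
i=3 t=6 v=9: → [2,10); WM=6
i=4 t=7 v=4: → [2,11); WM=6
i=5 t=11 v=7: → [11,15); WM=11
i=6 t=11 v=9: → [11,15); WM=11
i=7 t=12 v=2: → [11,16); WM=11
i=8 t=13 v=2: → [11,17); WM=13
i=9 t=13 v=2: → [11,17); WM=13
i=10 t=16 v=6: → [11,20); WM=13
i=11 t=15 v=2: → [11,20); WM=16
i=12 t=18 v=2: → [11,22); WM=16
i=13 t=19 v=8: → [11,23); WM=16
i=14 t=15 v=2: → [11,23); WM=19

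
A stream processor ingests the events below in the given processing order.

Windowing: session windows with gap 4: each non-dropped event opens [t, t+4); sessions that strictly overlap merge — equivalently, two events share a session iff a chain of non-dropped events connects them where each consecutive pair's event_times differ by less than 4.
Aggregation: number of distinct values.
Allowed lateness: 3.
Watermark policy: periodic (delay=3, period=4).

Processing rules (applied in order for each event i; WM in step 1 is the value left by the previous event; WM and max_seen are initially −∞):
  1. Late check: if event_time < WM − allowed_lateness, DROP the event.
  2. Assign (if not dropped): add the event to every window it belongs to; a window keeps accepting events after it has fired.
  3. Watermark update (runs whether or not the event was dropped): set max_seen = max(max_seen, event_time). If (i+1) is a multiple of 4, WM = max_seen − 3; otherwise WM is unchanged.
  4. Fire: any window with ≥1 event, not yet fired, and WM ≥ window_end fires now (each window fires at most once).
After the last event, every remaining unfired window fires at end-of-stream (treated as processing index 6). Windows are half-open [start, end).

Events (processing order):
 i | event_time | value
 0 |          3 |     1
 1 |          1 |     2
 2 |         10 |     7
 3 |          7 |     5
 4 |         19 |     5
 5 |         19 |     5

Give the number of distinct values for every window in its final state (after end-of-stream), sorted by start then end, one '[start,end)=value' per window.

i=0 t=3 v=1: → [3,7); WM=−∞
i=1 t=1 v=2: → [1,7); WM=−∞
i=2 t=10 v=7: → [10,14); WM=−∞
i=3 t=7 v=5: → [7,14); WM=7
i=4 t=19 v=5: → [19,23); WM=7
i=5 t=19 v=5: → [19,23); WM=7

[1,7)=2 [7,14)=2 [19,23)=1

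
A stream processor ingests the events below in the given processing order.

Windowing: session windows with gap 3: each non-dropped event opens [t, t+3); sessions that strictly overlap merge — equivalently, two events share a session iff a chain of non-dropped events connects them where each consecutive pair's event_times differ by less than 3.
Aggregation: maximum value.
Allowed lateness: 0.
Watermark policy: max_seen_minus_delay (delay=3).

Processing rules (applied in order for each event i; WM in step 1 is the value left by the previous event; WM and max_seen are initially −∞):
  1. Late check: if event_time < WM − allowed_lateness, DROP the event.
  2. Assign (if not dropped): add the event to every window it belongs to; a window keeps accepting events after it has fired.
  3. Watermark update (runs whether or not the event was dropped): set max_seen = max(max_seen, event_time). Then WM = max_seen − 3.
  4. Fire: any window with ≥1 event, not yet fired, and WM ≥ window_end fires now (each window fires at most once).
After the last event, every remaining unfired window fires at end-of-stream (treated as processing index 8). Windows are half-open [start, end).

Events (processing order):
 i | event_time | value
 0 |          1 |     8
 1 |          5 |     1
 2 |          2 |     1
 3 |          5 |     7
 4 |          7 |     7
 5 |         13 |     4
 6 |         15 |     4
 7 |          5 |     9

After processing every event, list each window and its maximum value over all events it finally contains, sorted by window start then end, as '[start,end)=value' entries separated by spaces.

i=0 t=1 v=8: → [1,4); WM=-2
i=1 t=5 v=1: → [5,8); WM=2
i=2 t=2 v=1: → [1,5); WM=2
i=3 t=5 v=7: → [5,8); WM=2
i=4 t=7 v=7: → [5,10); WM=4
i=5 t=13 v=4: → [13,16); WM=10
i=6 t=15 v=4: → [13,18); WM=12
i=7 t=5 v=9: DROP (t<12-0); WM=12

[1,5)=8 [5,10)=7 [13,18)=4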